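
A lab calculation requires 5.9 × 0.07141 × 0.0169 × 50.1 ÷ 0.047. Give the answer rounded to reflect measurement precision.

7.6

5.9 × 0.07141 × 0.0169 × 50.1 ÷ 0.047 = 7.58992732149…
Multiplication/division keeps the fewest significant figures: 5.9 → 2 s.f., 0.07141 → 4 s.f., 0.0169 → 3 s.f., 50.1 → 3 s.f., 0.047 → 2 s.f.; limit is 2.
Rounded to 2 significant figures: 7.6.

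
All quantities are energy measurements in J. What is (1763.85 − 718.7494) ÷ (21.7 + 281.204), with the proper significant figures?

1763.85 − 718.7494 = 1045.1006, limited to 2 d.p. → 6 s.f.; 21.7 + 281.204 = 302.904, limited to 1 d.p. → 4 s.f.
Carrying full precision, 1045.1006 ÷ 302.904 = 3.45027005256…; keep min(6, 4) = 4 s.f.
Rounded to 4 significant figures: 3.450.

3.450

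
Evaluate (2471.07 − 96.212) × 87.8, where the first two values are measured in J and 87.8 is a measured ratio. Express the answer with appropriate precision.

2471.07 J − 96.212 J = 2374.858 J; the difference is limited to 2 decimal places (6 s.f.).
Carrying full precision, 2374.858 × 87.8 = 208512.5324 J; 87.8 has 3 s.f., so the result keeps min(6, 3) = 3 s.f.
Rounded to 3 significant figures: 2.09 × 10^5 J.

2.09 × 10^5 J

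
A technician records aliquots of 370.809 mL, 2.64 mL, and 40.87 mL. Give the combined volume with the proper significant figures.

414.32 mL

370.809 mL + 2.64 mL + 40.87 mL = 414.319 mL.
Addition/subtraction keeps the fewest decimal places: 370.809 → 3 decimal places, 2.64 → 2 decimal places, 40.87 → 2 decimal places; limit is 2.
Rounded to 2 decimal places: 414.32 mL.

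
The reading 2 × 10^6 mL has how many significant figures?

2 × 10^6: in scientific notation every digit of the coefficient is significant.

1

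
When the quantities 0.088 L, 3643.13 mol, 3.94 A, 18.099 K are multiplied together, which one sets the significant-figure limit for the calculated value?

0.088 L

0.088 L → 2 s.f.; 3643.13 mol → 6 s.f.; 3.94 A → 3 s.f.; 18.099 K → 5 s.f.
The fewest is 2 significant figures, from 0.088 L.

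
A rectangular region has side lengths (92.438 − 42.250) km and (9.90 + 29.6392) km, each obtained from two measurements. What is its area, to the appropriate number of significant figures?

1984 km²

92.438 − 42.250 = 50.188, limited to 3 d.p. → 5 s.f.; 9.90 + 29.6392 = 39.5392, limited to 2 d.p. → 4 s.f.
Carrying full precision, 50.188 × 39.5392 = 1984.3933696; keep min(5, 4) = 4 s.f.
Rounded to 4 significant figures: 1984 km².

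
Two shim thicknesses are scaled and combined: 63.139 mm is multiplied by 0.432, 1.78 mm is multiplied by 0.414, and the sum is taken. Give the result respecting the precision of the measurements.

63.139 × 0.432 = 27.276048 → 27.3 mm (3 s.f., last digit at the 10^-1 place).
1.78 × 0.414 = 0.73692 → 0.737 mm (3 s.f., last digit at the 10^-3 place).
Sum: 28.012968 mm; keep the coarser place, 10^-1.
Result: 28.0 mm.

28.0 mm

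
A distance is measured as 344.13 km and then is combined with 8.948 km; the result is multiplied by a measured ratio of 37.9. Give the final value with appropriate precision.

344.13 km + 8.948 km = 353.078 km; the sum is limited to 2 decimal places (5 s.f.).
Carrying full precision, 353.078 × 37.9 = 13381.6562 km; 37.9 has 3 s.f., so the result keeps min(5, 3) = 3 s.f.
Rounded to 3 significant figures: 1.34 × 10⁴ km.

1.34 × 10⁴ km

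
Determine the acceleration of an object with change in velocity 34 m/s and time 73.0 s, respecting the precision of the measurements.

acceleration = 34 m/s ÷ 73.0 s = 0.465753424658… m/s².
34 has 2 significant figures; 73.0 has 3.
Division/multiplication keeps the fewest: 2 significant figures.
Rounded: 0.47 m/s².

0.47 m/s²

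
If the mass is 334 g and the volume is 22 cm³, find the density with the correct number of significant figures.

15 g/cm³

density = 334 g ÷ 22 cm³ = 15.1818181818… g/cm³.
334 has 3 significant figures; 22 has 2.
Division/multiplication keeps the fewest: 2 significant figures.
Rounded: 15 g/cm³.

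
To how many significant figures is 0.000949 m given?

3

0.000949: leading zeros are not significant.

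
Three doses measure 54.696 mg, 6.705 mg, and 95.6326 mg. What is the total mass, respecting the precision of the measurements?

54.696 mg + 6.705 mg + 95.6326 mg = 157.0336 mg.
Addition/subtraction keeps the fewest decimal places: 54.696 → 3 decimal places, 6.705 → 3 decimal places, 95.6326 → 4 decimal places; limit is 3.
Rounded to 3 decimal places: 1.57034 × 10^2 mg.

1.57034 × 10^2 mg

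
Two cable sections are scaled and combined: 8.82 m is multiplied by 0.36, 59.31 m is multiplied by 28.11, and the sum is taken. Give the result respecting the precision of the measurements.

8.82 × 0.36 = 3.1752 → 3.2 m (2 s.f., last digit at the 10^-1 place).
59.31 × 28.11 = 1667.2041 → 1667 m (4 s.f., last digit at the 10^0 place).
Sum: 1670.3793 m; keep the coarser place, 10^0.
Result: 1.670 × 10^3 m.

1.670 × 10^3 m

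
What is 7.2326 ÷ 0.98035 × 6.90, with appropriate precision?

50.9

7.2326 ÷ 0.98035 × 6.90 = 50.9052277248…
Multiplication/division keeps the fewest significant figures: 7.2326 → 5 s.f., 0.98035 → 5 s.f., 6.90 → 3 s.f.; limit is 3.
Rounded to 3 significant figures: 50.9.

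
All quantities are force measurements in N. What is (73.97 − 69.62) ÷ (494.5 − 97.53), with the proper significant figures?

0.0110

73.97 − 69.62 = 4.35, limited to 2 d.p. → 3 s.f.; 494.5 − 97.53 = 396.97, limited to 1 d.p. → 4 s.f.
Carrying full precision, 4.35 ÷ 396.97 = 0.0109580069023…; keep min(3, 4) = 3 s.f.
Rounded to 3 significant figures: 0.0110.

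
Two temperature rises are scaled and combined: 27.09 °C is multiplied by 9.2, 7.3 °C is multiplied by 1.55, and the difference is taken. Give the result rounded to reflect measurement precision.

2.4 × 10^2 °C

27.09 × 9.2 = 249.228 → 2.5 × 10^2 °C (2 s.f., last digit at the 10^1 place).
7.3 × 1.55 = 11.315 → 11 °C (2 s.f., last digit at the 10^0 place).
Difference: 237.913 °C; keep the coarser place, 10^1.
Result: 2.4 × 10^2 °C.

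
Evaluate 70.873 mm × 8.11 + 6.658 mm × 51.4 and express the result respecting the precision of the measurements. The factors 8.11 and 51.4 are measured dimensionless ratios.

70.873 × 8.11 = 574.78003 → 575 mm (3 s.f., last digit at the 10^0 place).
6.658 × 51.4 = 342.2212 → 342 mm (3 s.f., last digit at the 10^0 place).
Sum: 917.00123 mm; keep the coarser place, 10^0.
Result: 917 mm.

917 mm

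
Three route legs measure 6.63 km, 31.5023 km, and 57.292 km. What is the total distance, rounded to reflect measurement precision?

95.42 km

6.63 km + 31.5023 km + 57.292 km = 95.4243 km.
Addition/subtraction keeps the fewest decimal places: 6.63 → 2 decimal places, 31.5023 → 4 decimal places, 57.292 → 3 decimal places; limit is 2.
Rounded to 2 decimal places: 95.42 km.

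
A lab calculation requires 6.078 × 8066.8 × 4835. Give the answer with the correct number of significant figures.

6.078 × 8066.8 × 4835 = 237060100.284
Multiplication/division keeps the fewest significant figures: 6.078 → 4 s.f., 8066.8 → 5 s.f., 4835 → 4 s.f.; limit is 4.
Rounded to 4 significant figures: 2.371 × 10⁸.

2.371 × 10⁸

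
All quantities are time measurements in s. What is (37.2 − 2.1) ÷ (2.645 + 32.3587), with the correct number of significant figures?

1.00

37.2 − 2.1 = 35.1, limited to 1 d.p. → 3 s.f.; 2.645 + 32.3587 = 35.0037, limited to 3 d.p. → 5 s.f.
Carrying full precision, 35.1 ÷ 35.0037 = 1.00275113774…; keep min(3, 5) = 3 s.f.
Rounded to 3 significant figures: 1.00.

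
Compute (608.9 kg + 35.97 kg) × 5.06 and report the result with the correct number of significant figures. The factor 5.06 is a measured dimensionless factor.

3.26 × 10^3 kg

608.9 kg + 35.97 kg = 644.87 kg; the sum is limited to 1 decimal place (4 s.f.).
Carrying full precision, 644.87 × 5.06 = 3263.0422 kg; 5.06 has 3 s.f., so the result keeps min(4, 3) = 3 s.f.
Rounded to 3 significant figures: 3.26 × 10^3 kg.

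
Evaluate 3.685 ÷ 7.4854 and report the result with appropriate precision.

3.685 ÷ 7.4854 = 0.4922916611…
Multiplication/division keeps the fewest significant figures: 3.685 → 4 s.f., 7.4854 → 5 s.f.; limit is 4.
Rounded to 4 significant figures: 0.4923.

0.4923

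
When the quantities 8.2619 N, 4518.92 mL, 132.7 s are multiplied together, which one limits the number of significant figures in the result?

132.7 s

8.2619 N → 5 s.f.; 4518.92 mL → 6 s.f.; 132.7 s → 4 s.f.
The fewest is 4 significant figures, from 132.7 s.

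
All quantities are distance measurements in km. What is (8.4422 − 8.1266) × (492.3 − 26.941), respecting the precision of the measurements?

8.4422 − 8.1266 = 0.3156, limited to 4 d.p. → 4 s.f.; 492.3 − 26.941 = 465.359, limited to 1 d.p. → 4 s.f.
Carrying full precision, 0.3156 × 465.359 = 146.8673004; keep min(4, 4) = 4 s.f.
Rounded to 4 significant figures: 1.469 × 10² km².

1.469 × 10² km²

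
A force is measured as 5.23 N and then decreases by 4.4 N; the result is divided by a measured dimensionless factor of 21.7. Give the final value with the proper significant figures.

0.04 N

5.23 N − 4.4 N = 0.83 N; the difference is limited to 1 decimal place (1 s.f.).
Carrying full precision, 0.83 ÷ 21.7 = 0.0382488479263… N; 21.7 has 3 s.f., so the result keeps min(1, 3) = 1 s.f.
Rounded to 1 significant figure: 0.04 N.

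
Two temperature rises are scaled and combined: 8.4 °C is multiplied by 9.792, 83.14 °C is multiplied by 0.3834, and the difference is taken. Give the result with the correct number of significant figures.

8.4 × 9.792 = 82.2528 → 82 °C (2 s.f., last digit at the 10^0 place).
83.14 × 0.3834 = 31.875876 → 31.88 °C (4 s.f., last digit at the 10^-2 place).
Difference: 50.376924 °C; keep the coarser place, 10^0.
Result: 50. °C.

50. °C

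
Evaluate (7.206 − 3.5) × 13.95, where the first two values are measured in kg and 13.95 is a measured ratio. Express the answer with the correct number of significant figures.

52 kg

7.206 kg − 3.5 kg = 3.706 kg; the difference is limited to 1 decimal place (2 s.f.).
Carrying full precision, 3.706 × 13.95 = 51.6987 kg; 13.95 has 4 s.f., so the result keeps min(2, 4) = 2 s.f.
Rounded to 2 significant figures: 52 kg.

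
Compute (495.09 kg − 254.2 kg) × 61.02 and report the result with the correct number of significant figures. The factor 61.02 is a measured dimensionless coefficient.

1.470 × 10⁴ kg

495.09 kg − 254.2 kg = 240.89 kg; the difference is limited to 1 decimal place (4 s.f.).
Carrying full precision, 240.89 × 61.02 = 14699.1078 kg; 61.02 has 4 s.f., so the result keeps min(4, 4) = 4 s.f.
Rounded to 4 significant figures: 1.470 × 10⁴ kg.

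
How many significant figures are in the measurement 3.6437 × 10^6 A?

3.6437 × 10^6: in scientific notation every digit of the coefficient is significant.

5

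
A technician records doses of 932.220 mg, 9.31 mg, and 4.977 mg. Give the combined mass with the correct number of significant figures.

946.51 mg

932.220 mg + 9.31 mg + 4.977 mg = 946.507 mg.
Addition/subtraction keeps the fewest decimal places: 932.220 → 3 decimal places, 9.31 → 2 decimal places, 4.977 → 3 decimal places; limit is 2.
Rounded to 2 decimal places: 946.51 mg.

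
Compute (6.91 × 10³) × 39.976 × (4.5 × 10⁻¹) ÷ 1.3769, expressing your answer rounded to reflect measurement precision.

(6.91 × 10³) × 39.976 × (4.5 × 10⁻¹) ÷ 1.3769 = 90279.1575278…
Multiplication/division keeps the fewest significant figures: 6.91 × 10³ → 3 s.f., 39.976 → 5 s.f., 4.5 × 10⁻¹ → 2 s.f., 1.3769 → 5 s.f.; limit is 2.
Rounded to 2 significant figures: 9.0 × 10⁴.

9.0 × 10⁴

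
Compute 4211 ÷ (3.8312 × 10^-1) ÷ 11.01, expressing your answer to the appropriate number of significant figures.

998.3

4211 ÷ (3.8312 × 10^-1) ÷ 11.01 = 998.304660108…
Multiplication/division keeps the fewest significant figures: 4211 → 4 s.f., 3.8312 × 10^-1 → 5 s.f., 11.01 → 4 s.f.; limit is 4.
Rounded to 4 significant figures: 998.3.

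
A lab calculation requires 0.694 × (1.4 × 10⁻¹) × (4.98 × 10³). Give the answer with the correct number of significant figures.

4.8 × 10²

0.694 × (1.4 × 10⁻¹) × (4.98 × 10³) = 483.8568
Multiplication/division keeps the fewest significant figures: 0.694 → 3 s.f., 1.4 × 10⁻¹ → 2 s.f., 4.98 × 10³ → 3 s.f.; limit is 2.
Rounded to 2 significant figures: 4.8 × 10².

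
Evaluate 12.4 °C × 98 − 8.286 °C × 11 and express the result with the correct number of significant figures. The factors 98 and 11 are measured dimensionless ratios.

1.1 × 10^3 °C

12.4 × 98 = 1215.2 → 1.2 × 10^3 °C (2 s.f., last digit at the 10^2 place).
8.286 × 11 = 91.146 → 91 °C (2 s.f., last digit at the 10^0 place).
Difference: 1124.054 °C; keep the coarser place, 10^2.
Result: 1.1 × 10^3 °C.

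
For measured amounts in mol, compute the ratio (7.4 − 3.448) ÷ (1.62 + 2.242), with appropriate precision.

7.4 − 3.448 = 3.952, limited to 1 d.p. → 2 s.f.; 1.62 + 2.242 = 3.862, limited to 2 d.p. → 3 s.f.
Carrying full precision, 3.952 ÷ 3.862 = 1.02330398757…; keep min(2, 3) = 2 s.f.
Rounded to 2 significant figures: 1.0.

1.0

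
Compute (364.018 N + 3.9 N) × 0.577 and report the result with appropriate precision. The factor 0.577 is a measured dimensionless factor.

364.018 N + 3.9 N = 367.918 N; the sum is limited to 1 decimal place (4 s.f.).
Carrying full precision, 367.918 × 0.577 = 212.288686 N; 0.577 has 3 s.f., so the result keeps min(4, 3) = 3 s.f.
Rounded to 3 significant figures: 212 N.

212 N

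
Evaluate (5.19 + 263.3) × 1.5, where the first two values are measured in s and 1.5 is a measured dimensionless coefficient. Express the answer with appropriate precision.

5.19 s + 263.3 s = 268.49 s; the sum is limited to 1 decimal place (4 s.f.).
Carrying full precision, 268.49 × 1.5 = 402.735 s; 1.5 has 2 s.f., so the result keeps min(4, 2) = 2 s.f.
Rounded to 2 significant figures: 4.0 × 10^2 s.

4.0 × 10^2 s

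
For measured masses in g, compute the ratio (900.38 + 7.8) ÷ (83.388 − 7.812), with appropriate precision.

12.02

900.38 + 7.8 = 908.18, limited to 1 d.p. → 4 s.f.; 83.388 − 7.812 = 75.576, limited to 3 d.p. → 5 s.f.
Carrying full precision, 908.18 ÷ 75.576 = 12.0167778131…; keep min(4, 5) = 4 s.f.
Rounded to 4 significant figures: 12.02.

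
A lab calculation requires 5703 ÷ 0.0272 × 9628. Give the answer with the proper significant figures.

2.02 × 10^9

5703 ÷ 0.0272 × 9628 = 2.01869426471 × 10^9…
Multiplication/division keeps the fewest significant figures: 5703 → 4 s.f., 0.0272 → 3 s.f., 9628 → 4 s.f.; limit is 3.
Rounded to 3 significant figures: 2.02 × 10^9.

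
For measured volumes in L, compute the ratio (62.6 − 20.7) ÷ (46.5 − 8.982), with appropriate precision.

62.6 − 20.7 = 41.9, limited to 1 d.p. → 3 s.f.; 46.5 − 8.982 = 37.518, limited to 1 d.p. → 3 s.f.
Carrying full precision, 41.9 ÷ 37.518 = 1.11679727064…; keep min(3, 3) = 3 s.f.
Rounded to 3 significant figures: 1.12.

1.12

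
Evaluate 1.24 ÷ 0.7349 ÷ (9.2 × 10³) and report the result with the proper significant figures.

1.8 × 10⁻⁴

1.24 ÷ 0.7349 ÷ (9.2 × 10³) = 0.000183402651647…
Multiplication/division keeps the fewest significant figures: 1.24 → 3 s.f., 0.7349 → 4 s.f., 9.2 × 10³ → 2 s.f.; limit is 2.
Rounded to 2 significant figures: 1.8 × 10⁻⁴.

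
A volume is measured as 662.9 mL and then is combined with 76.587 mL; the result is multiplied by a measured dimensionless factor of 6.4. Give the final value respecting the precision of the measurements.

4.7 × 10³ mL

662.9 mL + 76.587 mL = 739.487 mL; the sum is limited to 1 decimal place (4 s.f.).
Carrying full precision, 739.487 × 6.4 = 4732.7168 mL; 6.4 has 2 s.f., so the result keeps min(4, 2) = 2 s.f.
Rounded to 2 significant figures: 4.7 × 10³ mL.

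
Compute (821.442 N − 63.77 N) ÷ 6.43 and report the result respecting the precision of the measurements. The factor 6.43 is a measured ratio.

821.442 N − 63.77 N = 757.672 N; the difference is limited to 2 decimal places (5 s.f.).
Carrying full precision, 757.672 ÷ 6.43 = 117.833903577… N; 6.43 has 3 s.f., so the result keeps min(5, 3) = 3 s.f.
Rounded to 3 significant figures: 118 N.

118 N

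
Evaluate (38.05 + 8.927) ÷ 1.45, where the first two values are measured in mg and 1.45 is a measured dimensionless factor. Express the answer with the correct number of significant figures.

32.4 mg

38.05 mg + 8.927 mg = 46.977 mg; the sum is limited to 2 decimal places (4 s.f.).
Carrying full precision, 46.977 ÷ 1.45 = 32.3979310345… mg; 1.45 has 3 s.f., so the result keeps min(4, 3) = 3 s.f.
Rounded to 3 significant figures: 32.4 mg.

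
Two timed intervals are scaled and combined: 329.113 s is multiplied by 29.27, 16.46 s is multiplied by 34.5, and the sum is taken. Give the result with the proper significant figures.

329.113 × 29.27 = 9633.13751 → 9.633 × 10³ s (4 s.f., last digit at the 10^0 place).
16.46 × 34.5 = 567.87 → 568 s (3 s.f., last digit at the 10^0 place).
Sum: 10201.00751 s; keep the coarser place, 10^0.
Result: 10201 s.

10201 s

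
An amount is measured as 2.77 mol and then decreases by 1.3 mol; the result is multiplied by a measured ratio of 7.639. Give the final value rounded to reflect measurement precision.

11 mol

2.77 mol − 1.3 mol = 1.47 mol; the difference is limited to 1 decimal place (2 s.f.).
Carrying full precision, 1.47 × 7.639 = 11.22933 mol; 7.639 has 4 s.f., so the result keeps min(2, 4) = 2 s.f.
Rounded to 2 significant figures: 11 mol.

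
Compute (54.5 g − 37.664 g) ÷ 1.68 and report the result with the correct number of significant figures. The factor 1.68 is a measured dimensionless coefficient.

54.5 g − 37.664 g = 16.836 g; the difference is limited to 1 decimal place (3 s.f.).
Carrying full precision, 16.836 ÷ 1.68 = 10.0214285714… g; 1.68 has 3 s.f., so the result keeps min(3, 3) = 3 s.f.
Rounded to 3 significant figures: 10.0 g.

10.0 g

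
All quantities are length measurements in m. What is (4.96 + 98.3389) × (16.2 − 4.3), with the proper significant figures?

4.96 + 98.3389 = 103.2989, limited to 2 d.p. → 5 s.f.; 16.2 − 4.3 = 11.9, limited to 1 d.p. → 3 s.f.
Carrying full precision, 103.2989 × 11.9 = 1229.25691; keep min(5, 3) = 3 s.f.
Rounded to 3 significant figures: 1.23 × 10³ m².

1.23 × 10³ m²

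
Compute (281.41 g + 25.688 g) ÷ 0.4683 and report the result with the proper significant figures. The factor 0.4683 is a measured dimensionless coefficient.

281.41 g + 25.688 g = 307.098 g; the sum is limited to 2 decimal places (5 s.f.).
Carrying full precision, 307.098 ÷ 0.4683 = 655.771941063… g; 0.4683 has 4 s.f., so the result keeps min(5, 4) = 4 s.f.
Rounded to 4 significant figures: 655.8 g.

655.8 g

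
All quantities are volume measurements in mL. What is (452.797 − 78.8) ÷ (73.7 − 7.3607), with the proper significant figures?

452.797 − 78.8 = 373.997, limited to 1 d.p. → 4 s.f.; 73.7 − 7.3607 = 66.3393, limited to 1 d.p. → 3 s.f.
Carrying full precision, 373.997 ÷ 66.3393 = 5.63763862447…; keep min(4, 3) = 3 s.f.
Rounded to 3 significant figures: 5.64.

5.64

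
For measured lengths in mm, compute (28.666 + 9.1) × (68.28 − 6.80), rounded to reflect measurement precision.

2.32 × 10³ mm²

28.666 + 9.1 = 37.766, limited to 1 d.p. → 3 s.f.; 68.28 − 6.80 = 61.48, limited to 2 d.p. → 4 s.f.
Carrying full precision, 37.766 × 61.48 = 2321.85368; keep min(3, 4) = 3 s.f.
Rounded to 3 significant figures: 2.32 × 10³ mm².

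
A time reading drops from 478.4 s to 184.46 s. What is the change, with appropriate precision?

293.9 s

478.4 s − 184.46 s = 293.94 s.
Addition/subtraction keeps the fewest decimal places: 478.4 → 1 decimal place, 184.46 → 2 decimal places; limit is 1.
Rounded to 1 decimal place: 293.9 s.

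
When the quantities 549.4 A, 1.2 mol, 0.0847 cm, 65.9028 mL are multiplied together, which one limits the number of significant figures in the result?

549.4 A → 4 s.f.; 1.2 mol → 2 s.f.; 0.0847 cm → 3 s.f.; 65.9028 mL → 6 s.f.
The fewest is 2 significant figures, from 1.2 mol.

1.2 mol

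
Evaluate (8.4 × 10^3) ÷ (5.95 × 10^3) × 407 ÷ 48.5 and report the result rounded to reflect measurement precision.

(8.4 × 10^3) ÷ (5.95 × 10^3) × 407 ÷ 48.5 = 11.8471801092…
Multiplication/division keeps the fewest significant figures: 8.4 × 10^3 → 2 s.f., 5.95 × 10^3 → 3 s.f., 407 → 3 s.f., 48.5 → 3 s.f.; limit is 2.
Rounded to 2 significant figures: 12.

12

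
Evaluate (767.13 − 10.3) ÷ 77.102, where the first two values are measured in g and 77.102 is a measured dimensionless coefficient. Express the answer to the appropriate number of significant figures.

9.816 g

767.13 g − 10.3 g = 756.83 g; the difference is limited to 1 decimal place (4 s.f.).
Carrying full precision, 756.83 ÷ 77.102 = 9.8159580815… g; 77.102 has 5 s.f., so the result keeps min(4, 5) = 4 s.f.
Rounded to 4 significant figures: 9.816 g.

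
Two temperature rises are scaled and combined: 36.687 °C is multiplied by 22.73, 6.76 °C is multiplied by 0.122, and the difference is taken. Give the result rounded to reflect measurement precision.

833.1 °C

36.687 × 22.73 = 833.89551 → 833.9 °C (4 s.f., last digit at the 10^-1 place).
6.76 × 0.122 = 0.82472 → 0.825 °C (3 s.f., last digit at the 10^-3 place).
Difference: 833.07079 °C; keep the coarser place, 10^-1.
Result: 833.1 °C.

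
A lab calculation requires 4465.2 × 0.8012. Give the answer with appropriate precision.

3578

4465.2 × 0.8012 = 3577.51824
Multiplication/division keeps the fewest significant figures: 4465.2 → 5 s.f., 0.8012 → 4 s.f.; limit is 4.
Rounded to 4 significant figures: 3578.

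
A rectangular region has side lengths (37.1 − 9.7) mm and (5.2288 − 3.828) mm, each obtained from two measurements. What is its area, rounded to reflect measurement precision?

38.4 mm²

37.1 − 9.7 = 27.4, limited to 1 d.p. → 3 s.f.; 5.2288 − 3.828 = 1.4008, limited to 3 d.p. → 4 s.f.
Carrying full precision, 27.4 × 1.4008 = 38.38192; keep min(3, 4) = 3 s.f.
Rounded to 3 significant figures: 38.4 mm².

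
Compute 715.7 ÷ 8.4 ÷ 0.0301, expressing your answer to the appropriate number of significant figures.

715.7 ÷ 8.4 ÷ 0.0301 = 2830.64388546…
Multiplication/division keeps the fewest significant figures: 715.7 → 4 s.f., 8.4 → 2 s.f., 0.0301 → 3 s.f.; limit is 2.
Rounded to 2 significant figures: 2.8 × 10³.

2.8 × 10³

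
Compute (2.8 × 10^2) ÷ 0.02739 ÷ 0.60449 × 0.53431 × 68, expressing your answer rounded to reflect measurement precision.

6.1 × 10^5

(2.8 × 10^2) ÷ 0.02739 ÷ 0.60449 × 0.53431 × 68 = 614439.452371…
Multiplication/division keeps the fewest significant figures: 2.8 × 10^2 → 2 s.f., 0.02739 → 4 s.f., 0.60449 → 5 s.f., 0.53431 → 5 s.f., 68 → 2 s.f.; limit is 2.
Rounded to 2 significant figures: 6.1 × 10^5.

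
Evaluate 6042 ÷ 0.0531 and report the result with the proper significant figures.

1.14 × 10^5

6042 ÷ 0.0531 = 113785.310734…
Multiplication/division keeps the fewest significant figures: 6042 → 4 s.f., 0.0531 → 3 s.f.; limit is 3.
Rounded to 3 significant figures: 1.14 × 10^5.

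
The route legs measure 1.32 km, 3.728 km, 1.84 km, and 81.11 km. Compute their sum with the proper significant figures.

88.00 km

1.32 km + 3.728 km + 1.84 km + 81.11 km = 87.998 km.
Addition/subtraction keeps the fewest decimal places: 1.32 → 2 decimal places, 3.728 → 3 decimal places, 1.84 → 2 decimal places, 81.11 → 2 decimal places; limit is 2.
Rounded to 2 decimal places: 88.00 km.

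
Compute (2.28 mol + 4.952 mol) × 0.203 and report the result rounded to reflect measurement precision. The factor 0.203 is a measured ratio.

1.47 mol

2.28 mol + 4.952 mol = 7.232 mol; the sum is limited to 2 decimal places (3 s.f.).
Carrying full precision, 7.232 × 0.203 = 1.468096 mol; 0.203 has 3 s.f., so the result keeps min(3, 3) = 3 s.f.
Rounded to 3 significant figures: 1.47 mol.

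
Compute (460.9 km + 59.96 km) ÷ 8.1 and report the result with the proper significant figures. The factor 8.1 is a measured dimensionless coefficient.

64 km

460.9 km + 59.96 km = 520.86 km; the sum is limited to 1 decimal place (4 s.f.).
Carrying full precision, 520.86 ÷ 8.1 = 64.3037037037… km; 8.1 has 2 s.f., so the result keeps min(4, 2) = 2 s.f.
Rounded to 2 significant figures: 64 km.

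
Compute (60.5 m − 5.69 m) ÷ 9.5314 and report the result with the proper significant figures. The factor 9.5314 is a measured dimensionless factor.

60.5 m − 5.69 m = 54.81 m; the difference is limited to 1 decimal place (3 s.f.).
Carrying full precision, 54.81 ÷ 9.5314 = 5.7504668779… m; 9.5314 has 5 s.f., so the result keeps min(3, 5) = 3 s.f.
Rounded to 3 significant figures: 5.75 m.

5.75 m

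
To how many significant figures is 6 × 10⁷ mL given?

1

6 × 10⁷: in scientific notation every digit of the coefficient is significant.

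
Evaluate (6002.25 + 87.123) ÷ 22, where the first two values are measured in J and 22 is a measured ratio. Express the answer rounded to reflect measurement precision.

6002.25 J + 87.123 J = 6089.373 J; the sum is limited to 2 decimal places (6 s.f.).
Carrying full precision, 6089.373 ÷ 22 = 276.789681818… J; 22 has 2 s.f., so the result keeps min(6, 2) = 2 s.f.
Rounded to 2 significant figures: 2.8 × 10^2 J.

2.8 × 10^2 J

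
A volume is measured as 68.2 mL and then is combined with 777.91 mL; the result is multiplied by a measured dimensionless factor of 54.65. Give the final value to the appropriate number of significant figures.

68.2 mL + 777.91 mL = 846.11 mL; the sum is limited to 1 decimal place (4 s.f.).
Carrying full precision, 846.11 × 54.65 = 46239.9115 mL; 54.65 has 4 s.f., so the result keeps min(4, 4) = 4 s.f.
Rounded to 4 significant figures: 4.624 × 10^4 mL.

4.624 × 10^4 mL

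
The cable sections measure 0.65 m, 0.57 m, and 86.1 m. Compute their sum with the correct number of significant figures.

0.65 m + 0.57 m + 86.1 m = 87.32 m.
Addition/subtraction keeps the fewest decimal places: 0.65 → 2 decimal places, 0.57 → 2 decimal places, 86.1 → 1 decimal place; limit is 1.
Rounded to 1 decimal place: 87.3 m.

87.3 m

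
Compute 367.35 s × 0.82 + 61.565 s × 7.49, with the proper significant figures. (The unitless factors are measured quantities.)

7.6 × 10^2 s

367.35 × 0.82 = 301.227 → 3.0 × 10^2 s (2 s.f., last digit at the 10^1 place).
61.565 × 7.49 = 461.12185 → 461 s (3 s.f., last digit at the 10^0 place).
Sum: 762.34885 s; keep the coarser place, 10^1.
Result: 7.6 × 10^2 s.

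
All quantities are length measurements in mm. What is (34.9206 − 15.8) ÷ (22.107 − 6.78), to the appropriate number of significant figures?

34.9206 − 15.8 = 19.1206, limited to 1 d.p. → 3 s.f.; 22.107 − 6.78 = 15.327, limited to 2 d.p. → 4 s.f.
Carrying full precision, 19.1206 ÷ 15.327 = 1.24751092843…; keep min(3, 4) = 3 s.f.
Rounded to 3 significant figures: 1.25.

1.25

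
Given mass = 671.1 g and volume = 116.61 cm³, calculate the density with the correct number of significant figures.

density = 671.1 g ÷ 116.61 cm³ = 5.75508103936… g/cm³.
671.1 has 4 significant figures; 116.61 has 5.
Division/multiplication keeps the fewest: 4 significant figures.
Rounded: 5.755 g/cm³.

5.755 g/cm³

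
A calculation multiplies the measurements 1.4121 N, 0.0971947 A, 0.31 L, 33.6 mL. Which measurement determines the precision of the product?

1.4121 N → 5 s.f.; 0.0971947 A → 6 s.f.; 0.31 L → 2 s.f.; 33.6 mL → 3 s.f.
The fewest is 2 significant figures, from 0.31 L.

0.31 L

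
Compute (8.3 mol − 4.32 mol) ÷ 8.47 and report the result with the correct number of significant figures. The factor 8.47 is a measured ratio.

8.3 mol − 4.32 mol = 3.98 mol; the difference is limited to 1 decimal place (2 s.f.).
Carrying full precision, 3.98 ÷ 8.47 = 0.469893742621… mol; 8.47 has 3 s.f., so the result keeps min(2, 3) = 2 s.f.
Rounded to 2 significant figures: 0.47 mol.

0.47 mol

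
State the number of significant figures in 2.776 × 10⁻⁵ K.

4

2.776 × 10⁻⁵: in scientific notation every digit of the coefficient is significant.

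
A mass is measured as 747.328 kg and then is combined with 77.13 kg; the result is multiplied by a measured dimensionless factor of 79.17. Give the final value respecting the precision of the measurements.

6.527 × 10^4 kg

747.328 kg + 77.13 kg = 824.458 kg; the sum is limited to 2 decimal places (5 s.f.).
Carrying full precision, 824.458 × 79.17 = 65272.33986 kg; 79.17 has 4 s.f., so the result keeps min(5, 4) = 4 s.f.
Rounded to 4 significant figures: 6.527 × 10^4 kg.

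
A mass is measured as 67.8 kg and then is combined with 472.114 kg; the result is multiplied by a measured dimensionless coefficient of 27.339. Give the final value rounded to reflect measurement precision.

1.476 × 10^4 kg

67.8 kg + 472.114 kg = 539.914 kg; the sum is limited to 1 decimal place (4 s.f.).
Carrying full precision, 539.914 × 27.339 = 14760.708846 kg; 27.339 has 5 s.f., so the result keeps min(4, 5) = 4 s.f.
Rounded to 4 significant figures: 1.476 × 10^4 kg.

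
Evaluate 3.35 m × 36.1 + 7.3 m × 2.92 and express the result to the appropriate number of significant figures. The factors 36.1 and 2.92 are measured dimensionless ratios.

142 m

3.35 × 36.1 = 120.935 → 121 m (3 s.f., last digit at the 10^0 place).
7.3 × 2.92 = 21.316 → 21 m (2 s.f., last digit at the 10^0 place).
Sum: 142.251 m; keep the coarser place, 10^0.
Result: 142 m.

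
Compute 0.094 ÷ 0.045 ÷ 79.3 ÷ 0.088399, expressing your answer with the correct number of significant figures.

0.094 ÷ 0.045 ÷ 79.3 ÷ 0.088399 = 0.297985272595…
Multiplication/division keeps the fewest significant figures: 0.094 → 2 s.f., 0.045 → 2 s.f., 79.3 → 3 s.f., 0.088399 → 5 s.f.; limit is 2.
Rounded to 2 significant figures: 3.0 × 10^-1.

3.0 × 10^-1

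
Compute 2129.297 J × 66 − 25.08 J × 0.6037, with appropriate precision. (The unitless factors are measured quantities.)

1.4 × 10^5 J

2129.297 × 66 = 140533.602 → 1.4 × 10^5 J (2 s.f., last digit at the 10^4 place).
25.08 × 0.6037 = 15.140796 → 15.14 J (4 s.f., last digit at the 10^-2 place).
Difference: 140518.461204 J; keep the coarser place, 10^4.
Result: 1.4 × 10^5 J.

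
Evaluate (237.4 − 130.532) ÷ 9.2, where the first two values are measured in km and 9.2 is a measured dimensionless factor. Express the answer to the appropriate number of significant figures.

12 km

237.4 km − 130.532 km = 106.868 km; the difference is limited to 1 decimal place (4 s.f.).
Carrying full precision, 106.868 ÷ 9.2 = 11.6160869565… km; 9.2 has 2 s.f., so the result keeps min(4, 2) = 2 s.f.
Rounded to 2 significant figures: 12 km.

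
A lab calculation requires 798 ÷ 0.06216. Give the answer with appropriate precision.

1.28 × 10^4

798 ÷ 0.06216 = 12837.8378378…
Multiplication/division keeps the fewest significant figures: 798 → 3 s.f., 0.06216 → 4 s.f.; limit is 3.
Rounded to 3 significant figures: 1.28 × 10^4.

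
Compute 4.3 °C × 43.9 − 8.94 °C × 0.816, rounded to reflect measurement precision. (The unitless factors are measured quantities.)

4.3 × 43.9 = 188.77 → 1.9 × 10^2 °C (2 s.f., last digit at the 10^1 place).
8.94 × 0.816 = 7.29504 → 7.30 °C (3 s.f., last digit at the 10^-2 place).
Difference: 181.47496 °C; keep the coarser place, 10^1.
Result: 1.8 × 10^2 °C.

1.8 × 10^2 °C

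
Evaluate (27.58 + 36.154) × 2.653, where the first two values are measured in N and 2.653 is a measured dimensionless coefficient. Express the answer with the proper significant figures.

27.58 N + 36.154 N = 63.734 N; the sum is limited to 2 decimal places (4 s.f.).
Carrying full precision, 63.734 × 2.653 = 169.086302 N; 2.653 has 4 s.f., so the result keeps min(4, 4) = 4 s.f.
Rounded to 4 significant figures: 169.1 N.

169.1 N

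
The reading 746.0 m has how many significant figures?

746.0: trailing zeros after a decimal point are significant.

4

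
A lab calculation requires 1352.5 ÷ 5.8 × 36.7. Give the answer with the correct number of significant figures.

8.6 × 10^3

1352.5 ÷ 5.8 × 36.7 = 8558.06034483…
Multiplication/division keeps the fewest significant figures: 1352.5 → 5 s.f., 5.8 → 2 s.f., 36.7 → 3 s.f.; limit is 2.
Rounded to 2 significant figures: 8.6 × 10^3.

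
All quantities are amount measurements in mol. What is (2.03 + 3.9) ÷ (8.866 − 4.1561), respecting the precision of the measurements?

1.3

2.03 + 3.9 = 5.93, limited to 1 d.p. → 2 s.f.; 8.866 − 4.1561 = 4.7099, limited to 3 d.p. → 4 s.f.
Carrying full precision, 5.93 ÷ 4.7099 = 1.25905008599…; keep min(2, 4) = 2 s.f.
Rounded to 2 significant figures: 1.3.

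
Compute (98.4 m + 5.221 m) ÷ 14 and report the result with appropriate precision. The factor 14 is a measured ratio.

7.4 m

98.4 m + 5.221 m = 103.621 m; the sum is limited to 1 decimal place (4 s.f.).
Carrying full precision, 103.621 ÷ 14 = 7.4015 m; 14 has 2 s.f., so the result keeps min(4, 2) = 2 s.f.
Rounded to 2 significant figures: 7.4 m.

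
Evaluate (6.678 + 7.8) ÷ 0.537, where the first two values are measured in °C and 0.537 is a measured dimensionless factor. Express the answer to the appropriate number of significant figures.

6.678 °C + 7.8 °C = 14.478 °C; the sum is limited to 1 decimal place (3 s.f.).
Carrying full precision, 14.478 ÷ 0.537 = 26.9608938547… °C; 0.537 has 3 s.f., so the result keeps min(3, 3) = 3 s.f.
Rounded to 3 significant figures: 27.0 °C.

27.0 °C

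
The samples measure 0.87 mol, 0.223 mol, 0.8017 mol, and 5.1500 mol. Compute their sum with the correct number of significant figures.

7.04 mol

0.87 mol + 0.223 mol + 0.8017 mol + 5.1500 mol = 7.0447 mol.
Addition/subtraction keeps the fewest decimal places: 0.87 → 2 decimal places, 0.223 → 3 decimal places, 0.8017 → 4 decimal places, 5.1500 → 4 decimal places; limit is 2.
Rounded to 2 decimal places: 7.04 mol.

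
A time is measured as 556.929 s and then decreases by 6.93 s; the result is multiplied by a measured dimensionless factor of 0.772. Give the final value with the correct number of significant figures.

556.929 s − 6.93 s = 549.999 s; the difference is limited to 2 decimal places (5 s.f.).
Carrying full precision, 549.999 × 0.772 = 424.599228 s; 0.772 has 3 s.f., so the result keeps min(5, 3) = 3 s.f.
Rounded to 3 significant figures: 425 s.

425 s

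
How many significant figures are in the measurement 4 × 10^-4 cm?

4 × 10^-4: in scientific notation every digit of the coefficient is significant.

1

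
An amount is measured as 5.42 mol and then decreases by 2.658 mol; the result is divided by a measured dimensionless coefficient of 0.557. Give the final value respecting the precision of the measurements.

4.96 mol

5.42 mol − 2.658 mol = 2.762 mol; the difference is limited to 2 decimal places (3 s.f.).
Carrying full precision, 2.762 ÷ 0.557 = 4.95870736086… mol; 0.557 has 3 s.f., so the result keeps min(3, 3) = 3 s.f.
Rounded to 3 significant figures: 4.96 mol.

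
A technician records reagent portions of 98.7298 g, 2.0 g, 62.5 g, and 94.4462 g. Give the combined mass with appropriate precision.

98.7298 g + 2.0 g + 62.5 g + 94.4462 g = 257.6760 g.
Addition/subtraction keeps the fewest decimal places: 98.7298 → 4 decimal places, 2.0 → 1 decimal place, 62.5 → 1 decimal place, 94.4462 → 4 decimal places; limit is 1.
Rounded to 1 decimal place: 257.7 g.

257.7 g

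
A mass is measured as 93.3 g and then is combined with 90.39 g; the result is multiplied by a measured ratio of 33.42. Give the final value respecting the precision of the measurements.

6139 g

93.3 g + 90.39 g = 183.69 g; the sum is limited to 1 decimal place (4 s.f.).
Carrying full precision, 183.69 × 33.42 = 6138.9198 g; 33.42 has 4 s.f., so the result keeps min(4, 4) = 4 s.f.
Rounded to 4 significant figures: 6139 g.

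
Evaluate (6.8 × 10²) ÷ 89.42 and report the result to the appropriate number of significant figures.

(6.8 × 10²) ÷ 89.42 = 7.60456273764…
Multiplication/division keeps the fewest significant figures: 6.8 × 10² → 2 s.f., 89.42 → 4 s.f.; limit is 2.
Rounded to 2 significant figures: 7.6.

7.6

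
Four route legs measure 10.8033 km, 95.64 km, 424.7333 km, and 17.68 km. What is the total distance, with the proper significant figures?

548.86 km

10.8033 km + 95.64 km + 424.7333 km + 17.68 km = 548.8566 km.
Addition/subtraction keeps the fewest decimal places: 10.8033 → 4 decimal places, 95.64 → 2 decimal places, 424.7333 → 4 decimal places, 17.68 → 2 decimal places; limit is 2.
Rounded to 2 decimal places: 548.86 km.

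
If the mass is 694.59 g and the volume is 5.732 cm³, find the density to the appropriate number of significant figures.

density = 694.59 g ÷ 5.732 cm³ = 121.177599442… g/cm³.
694.59 has 5 significant figures; 5.732 has 4.
Division/multiplication keeps the fewest: 4 significant figures.
Rounded: 121.2 g/cm³.

121.2 g/cm³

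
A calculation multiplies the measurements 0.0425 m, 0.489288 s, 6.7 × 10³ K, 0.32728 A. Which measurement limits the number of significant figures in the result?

6.7 × 10³ K

0.0425 m → 3 s.f.; 0.489288 s → 6 s.f.; 6.7 × 10³ K → 2 s.f.; 0.32728 A → 5 s.f.
The fewest is 2 significant figures, from 6.7 × 10³ K.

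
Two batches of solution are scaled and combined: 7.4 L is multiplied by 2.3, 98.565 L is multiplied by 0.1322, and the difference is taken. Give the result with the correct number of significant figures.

4 L

7.4 × 2.3 = 17.02 → 17 L (2 s.f., last digit at the 10^0 place).
98.565 × 0.1322 = 13.030293 → 13.03 L (4 s.f., last digit at the 10^-2 place).
Difference: 3.989707 L; keep the coarser place, 10^0.
Result: 4 L.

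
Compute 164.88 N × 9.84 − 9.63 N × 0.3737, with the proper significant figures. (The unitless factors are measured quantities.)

164.88 × 9.84 = 1622.4192 → 1.62 × 10^3 N (3 s.f., last digit at the 10^1 place).
9.63 × 0.3737 = 3.598731 → 3.60 N (3 s.f., last digit at the 10^-2 place).
Difference: 1618.820469 N; keep the coarser place, 10^1.
Result: 1.62 × 10^3 N.

1.62 × 10^3 N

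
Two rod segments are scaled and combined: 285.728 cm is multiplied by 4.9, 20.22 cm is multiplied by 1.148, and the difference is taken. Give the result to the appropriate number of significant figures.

285.728 × 4.9 = 1400.0672 → 1.4 × 10^3 cm (2 s.f., last digit at the 10^2 place).
20.22 × 1.148 = 23.21256 → 23.21 cm (4 s.f., last digit at the 10^-2 place).
Difference: 1376.85464 cm; keep the coarser place, 10^2.
Result: 1.4 × 10^3 cm.

1.4 × 10^3 cm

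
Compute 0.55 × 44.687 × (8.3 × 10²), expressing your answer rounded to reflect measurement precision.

2.0 × 10⁴

0.55 × 44.687 × (8.3 × 10²) = 20399.6155
Multiplication/division keeps the fewest significant figures: 0.55 → 2 s.f., 44.687 → 5 s.f., 8.3 × 10² → 2 s.f.; limit is 2.
Rounded to 2 significant figures: 2.0 × 10⁴.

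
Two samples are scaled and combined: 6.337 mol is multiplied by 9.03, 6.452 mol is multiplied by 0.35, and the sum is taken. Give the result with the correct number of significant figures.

6.337 × 9.03 = 57.22311 → 57.2 mol (3 s.f., last digit at the 10^-1 place).
6.452 × 0.35 = 2.2582 → 2.3 mol (2 s.f., last digit at the 10^-1 place).
Sum: 59.48131 mol; keep the coarser place, 10^-1.
Result: 59.5 mol.

59.5 mol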